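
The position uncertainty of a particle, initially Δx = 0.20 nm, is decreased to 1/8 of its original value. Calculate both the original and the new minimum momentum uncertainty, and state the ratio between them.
Original Δp_min = 2.636 × 10^-25 kg·m/s; new Δp'_min = 2.109 × 10^-24 kg·m/s; ratio Δp'_min/Δp_min = 8.

From the uncertainty principle ΔxΔp ≥ ℏ/2, the minimum momentum uncertainty is Δp_min = ℏ/(2Δx).

Original (Δx = 0.20 nm = 2.000e-10 m):
Δp_min = (1.055e-34 J·s)/(2 × 2.000e-10 m) = 2.636e-25 kg·m/s

When Δx → (1/8)Δx:
Δp'_min = ℏ/(2 × (1/8)Δx) = 8 × ℏ/(2Δx) = 8 × Δp_min
Δp'_min = 8 × 2.636e-25 kg·m/s = 2.109e-24 kg·m/s

Since Δp_min ∝ 1/Δx, when Δx is decreased to 1/8 of its original value, Δp_min increases to 8 times its original value.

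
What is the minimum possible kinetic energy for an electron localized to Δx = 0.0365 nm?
7.150 eV

Localizing a particle requires giving it sufficient momentum uncertainty:

1. From uncertainty principle: Δp ≥ ℏ/(2Δx)
   Δp_min = (1.055e-34 J·s) / (2 × 3.650e-11 m)
   Δp_min = 1.445e-24 kg·m/s

2. This momentum uncertainty corresponds to kinetic energy:
   KE ≈ (Δp)²/(2m) = (1.445e-24)²/(2 × 9.109e-31 kg)
   KE = 1.145e-18 J = 7.150 eV

Tighter localization requires more energy.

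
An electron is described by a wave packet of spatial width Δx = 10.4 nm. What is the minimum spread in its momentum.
5.070 × 10^-27 kg·m/s

For a wave packet, the spatial width Δx and momentum spread Δp are related by the uncertainty principle:
ΔxΔp ≥ ℏ/2

The minimum momentum spread is:
Δp_min = ℏ/(2Δx)
Δp_min = (1.055e-34 J·s) / (2 × 1.040e-08 m)
Δp_min = 5.070e-27 kg·m/s

A wave packet cannot have both a well-defined position and well-defined momentum.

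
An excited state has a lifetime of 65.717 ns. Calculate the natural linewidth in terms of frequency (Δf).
1.211 MHz

Using the energy-time uncertainty principle and E = hf:
ΔEΔt ≥ ℏ/2
hΔf·Δt ≥ ℏ/2

The minimum frequency uncertainty is:
Δf = ℏ/(2hτ) = 1/(4πτ)
Δf = 1/(4π × 6.572e-08 s)
Δf = 1.211e+06 Hz = 1.211 MHz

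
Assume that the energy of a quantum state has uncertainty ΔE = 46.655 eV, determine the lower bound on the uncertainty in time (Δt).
7.054 as

Using the energy-time uncertainty principle:
ΔEΔt ≥ ℏ/2

The minimum uncertainty in time is:
Δt_min = ℏ/(2ΔE)
Δt_min = (1.055e-34 J·s) / (2 × 7.475e-18 J)
Δt_min = 7.054e-18 s = 7.054 as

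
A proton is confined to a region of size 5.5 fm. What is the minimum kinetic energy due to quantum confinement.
171.486 keV

Using the uncertainty principle:

1. Position uncertainty: Δx ≈ 5.500e-15 m
2. Minimum momentum uncertainty: Δp = ℏ/(2Δx) = 9.587e-21 kg·m/s
3. Minimum kinetic energy:
   KE = (Δp)²/(2m) = (9.587e-21)²/(2 × 1.673e-27 kg)
   KE = 2.748e-14 J = 171.486 keV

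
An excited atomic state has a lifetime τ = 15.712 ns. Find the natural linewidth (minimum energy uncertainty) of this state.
20.946 neV

Using the energy-time uncertainty principle:
ΔEΔt ≥ ℏ/2

The lifetime τ represents the time uncertainty Δt.
The natural linewidth (minimum energy uncertainty) is:

ΔE = ℏ/(2τ)
ΔE = (1.055e-34 J·s) / (2 × 1.571e-08 s)
ΔE = 3.356e-27 J = 20.946 neV

This natural linewidth limits the precision of spectroscopic measurements.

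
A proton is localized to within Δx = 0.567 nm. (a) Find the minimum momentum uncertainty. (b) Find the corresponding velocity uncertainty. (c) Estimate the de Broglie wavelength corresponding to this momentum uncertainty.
(a) Δp_min = 9.300 × 10^-26 kg·m/s
(b) Δv_min = 55.599 m/s
(c) λ_dB = 7.125 nm

Step-by-step:

(a) From the uncertainty principle:
Δp_min = ℏ/(2Δx) = (1.055e-34 J·s)/(2 × 5.670e-10 m) = 9.300e-26 kg·m/s

(b) The velocity uncertainty:
Δv = Δp/m = (9.300e-26 kg·m/s)/(1.673e-27 kg) = 5.560e+01 m/s = 55.599 m/s

(c) The de Broglie wavelength for this momentum:
λ = h/p = (6.626e-34 J·s)/(9.300e-26 kg·m/s) = 7.125e-09 m = 7.125 nm

Note: The de Broglie wavelength is comparable to the localization size, as expected from wave-particle duality.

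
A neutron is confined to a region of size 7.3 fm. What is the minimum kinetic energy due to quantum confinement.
97.210 keV

Using the uncertainty principle:

1. Position uncertainty: Δx ≈ 7.300e-15 m
2. Minimum momentum uncertainty: Δp = ℏ/(2Δx) = 7.223e-21 kg·m/s
3. Minimum kinetic energy:
   KE = (Δp)²/(2m) = (7.223e-21)²/(2 × 1.675e-27 kg)
   KE = 1.557e-14 J = 97.210 keV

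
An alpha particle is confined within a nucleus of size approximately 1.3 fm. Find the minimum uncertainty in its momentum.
4.056 × 10^-20 kg·m/s

Using the Heisenberg uncertainty principle:
ΔxΔp ≥ ℏ/2

With Δx ≈ L = 1.300e-15 m (the confinement size):
Δp_min = ℏ/(2Δx)
Δp_min = (1.055e-34 J·s) / (2 × 1.300e-15 m)
Δp_min = 4.056e-20 kg·m/s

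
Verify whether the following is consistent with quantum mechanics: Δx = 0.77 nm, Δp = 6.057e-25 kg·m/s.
Yes, it satisfies the uncertainty principle.

Calculate the product ΔxΔp:
ΔxΔp = (7.700e-10 m) × (6.057e-25 kg·m/s)
ΔxΔp = 4.664e-34 J·s

Compare to the minimum allowed value ℏ/2:
ℏ/2 = 5.273e-35 J·s

Since ΔxΔp = 4.664e-34 J·s ≥ 5.273e-35 J·s = ℏ/2,
the measurement satisfies the uncertainty principle.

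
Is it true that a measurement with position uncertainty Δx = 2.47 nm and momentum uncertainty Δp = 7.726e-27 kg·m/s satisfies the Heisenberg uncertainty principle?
No, it violates the uncertainty principle (impossible measurement).

Calculate the product ΔxΔp:
ΔxΔp = (2.470e-09 m) × (7.726e-27 kg·m/s)
ΔxΔp = 1.908e-35 J·s

Compare to the minimum allowed value ℏ/2:
ℏ/2 = 5.273e-35 J·s

Since ΔxΔp = 1.908e-35 J·s < 5.273e-35 J·s = ℏ/2,
the measurement violates the uncertainty principle.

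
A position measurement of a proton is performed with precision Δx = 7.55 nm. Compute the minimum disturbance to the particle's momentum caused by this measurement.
6.984 × 10^-27 kg·m/s

The uncertainty principle implies that measuring position disturbs momentum:
ΔxΔp ≥ ℏ/2

When we measure position with precision Δx, we necessarily introduce a momentum uncertainty:
Δp ≥ ℏ/(2Δx)
Δp_min = (1.055e-34 J·s) / (2 × 7.550e-09 m)
Δp_min = 6.984e-27 kg·m/s

The more precisely we measure position, the greater the momentum disturbance.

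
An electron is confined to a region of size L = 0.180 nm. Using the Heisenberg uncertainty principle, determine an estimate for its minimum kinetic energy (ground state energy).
293.980 meV

Using the uncertainty principle to estimate ground state energy:

1. The position uncertainty is approximately the confinement size:
   Δx ≈ L = 1.800e-10 m

2. From ΔxΔp ≥ ℏ/2, the minimum momentum uncertainty is:
   Δp ≈ ℏ/(2L) = 2.929e-25 kg·m/s

3. The kinetic energy is approximately:
   KE ≈ (Δp)²/(2m) = (2.929e-25)²/(2 × 9.109e-31 kg)
   KE ≈ 4.710e-20 J = 293.980 meV

This is an order-of-magnitude estimate of the ground state energy.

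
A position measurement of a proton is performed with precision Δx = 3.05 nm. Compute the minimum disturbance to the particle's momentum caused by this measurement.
1.729 × 10^-26 kg·m/s

The uncertainty principle implies that measuring position disturbs momentum:
ΔxΔp ≥ ℏ/2

When we measure position with precision Δx, we necessarily introduce a momentum uncertainty:
Δp ≥ ℏ/(2Δx)
Δp_min = (1.055e-34 J·s) / (2 × 3.050e-09 m)
Δp_min = 1.729e-26 kg·m/s

The more precisely we measure position, the greater the momentum disturbance.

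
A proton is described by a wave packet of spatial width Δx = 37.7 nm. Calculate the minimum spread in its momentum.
1.399 × 10^-27 kg·m/s

For a wave packet, the spatial width Δx and momentum spread Δp are related by the uncertainty principle:
ΔxΔp ≥ ℏ/2

The minimum momentum spread is:
Δp_min = ℏ/(2Δx)
Δp_min = (1.055e-34 J·s) / (2 × 3.770e-08 m)
Δp_min = 1.399e-27 kg·m/s

A wave packet cannot have both a well-defined position and well-defined momentum.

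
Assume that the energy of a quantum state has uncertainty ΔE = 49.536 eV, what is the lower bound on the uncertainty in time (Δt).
6.644 as

Using the energy-time uncertainty principle:
ΔEΔt ≥ ℏ/2

The minimum uncertainty in time is:
Δt_min = ℏ/(2ΔE)
Δt_min = (1.055e-34 J·s) / (2 × 7.937e-18 J)
Δt_min = 6.644e-18 s = 6.644 as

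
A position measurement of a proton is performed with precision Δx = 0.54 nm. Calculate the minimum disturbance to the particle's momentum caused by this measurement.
9.765 × 10^-26 kg·m/s

The uncertainty principle implies that measuring position disturbs momentum:
ΔxΔp ≥ ℏ/2

When we measure position with precision Δx, we necessarily introduce a momentum uncertainty:
Δp ≥ ℏ/(2Δx)
Δp_min = (1.055e-34 J·s) / (2 × 5.400e-10 m)
Δp_min = 9.765e-26 kg·m/s

The more precisely we measure position, the greater the momentum disturbance.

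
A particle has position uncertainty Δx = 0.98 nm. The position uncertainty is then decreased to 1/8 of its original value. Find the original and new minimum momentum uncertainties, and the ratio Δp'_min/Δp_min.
Original Δp_min = 5.380 × 10^-26 kg·m/s; new Δp'_min = 4.304 × 10^-25 kg·m/s; ratio Δp'_min/Δp_min = 8.

From the uncertainty principle ΔxΔp ≥ ℏ/2, the minimum momentum uncertainty is Δp_min = ℏ/(2Δx).

Original (Δx = 0.98 nm = 9.800e-10 m):
Δp_min = (1.055e-34 J·s)/(2 × 9.800e-10 m) = 5.380e-26 kg·m/s

When Δx → (1/8)Δx:
Δp'_min = ℏ/(2 × (1/8)Δx) = 8 × ℏ/(2Δx) = 8 × Δp_min
Δp'_min = 8 × 5.380e-26 kg·m/s = 4.304e-25 kg·m/s

Since Δp_min ∝ 1/Δx, when Δx is decreased to 1/8 of its original value, Δp_min increases to 8 times its original value.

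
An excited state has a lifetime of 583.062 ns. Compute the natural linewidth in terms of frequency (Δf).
136.482 kHz

Using the energy-time uncertainty principle and E = hf:
ΔEΔt ≥ ℏ/2
hΔf·Δt ≥ ℏ/2

The minimum frequency uncertainty is:
Δf = ℏ/(2hτ) = 1/(4πτ)
Δf = 1/(4π × 5.831e-07 s)
Δf = 1.365e+05 Hz = 136.482 kHz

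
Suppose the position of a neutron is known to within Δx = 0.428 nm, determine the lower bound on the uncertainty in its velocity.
73.554 m/s

Using the Heisenberg uncertainty principle and Δp = mΔv:
ΔxΔp ≥ ℏ/2
Δx(mΔv) ≥ ℏ/2

The minimum uncertainty in velocity is:
Δv_min = ℏ/(2mΔx)
Δv_min = (1.055e-34 J·s) / (2 × 1.675e-27 kg × 4.280e-10 m)
Δv_min = 7.355e+01 m/s = 73.554 m/s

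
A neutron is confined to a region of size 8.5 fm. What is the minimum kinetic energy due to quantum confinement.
71.700 keV

Using the uncertainty principle:

1. Position uncertainty: Δx ≈ 8.500e-15 m
2. Minimum momentum uncertainty: Δp = ℏ/(2Δx) = 6.203e-21 kg·m/s
3. Minimum kinetic energy:
   KE = (Δp)²/(2m) = (6.203e-21)²/(2 × 1.675e-27 kg)
   KE = 1.149e-14 J = 71.700 keV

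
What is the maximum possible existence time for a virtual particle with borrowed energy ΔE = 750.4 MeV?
4.386 × 10^-25 s

Using the energy-time uncertainty principle:
ΔEΔt ≥ ℏ/2

For a virtual particle borrowing energy ΔE, the maximum lifetime is:
Δt_max = ℏ/(2ΔE)

Converting energy:
ΔE = 750.4 MeV = 1.202e-10 J

Δt_max = (1.055e-34 J·s) / (2 × 1.202e-10 J)
Δt_max = 4.386e-25 s = 4.386 × 10^-25 s

Virtual particles with higher borrowed energy exist for shorter times.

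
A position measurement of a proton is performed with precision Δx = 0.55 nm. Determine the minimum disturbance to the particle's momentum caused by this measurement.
9.587 × 10^-26 kg·m/s

The uncertainty principle implies that measuring position disturbs momentum:
ΔxΔp ≥ ℏ/2

When we measure position with precision Δx, we necessarily introduce a momentum uncertainty:
Δp ≥ ℏ/(2Δx)
Δp_min = (1.055e-34 J·s) / (2 × 5.500e-10 m)
Δp_min = 9.587e-26 kg·m/s

The more precisely we measure position, the greater the momentum disturbance.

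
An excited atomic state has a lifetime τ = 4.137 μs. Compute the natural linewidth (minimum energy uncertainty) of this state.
79.552 peV

Using the energy-time uncertainty principle:
ΔEΔt ≥ ℏ/2

The lifetime τ represents the time uncertainty Δt.
The natural linewidth (minimum energy uncertainty) is:

ΔE = ℏ/(2τ)
ΔE = (1.055e-34 J·s) / (2 × 4.137e-06 s)
ΔE = 1.275e-29 J = 79.552 peV

This natural linewidth limits the precision of spectroscopic measurements.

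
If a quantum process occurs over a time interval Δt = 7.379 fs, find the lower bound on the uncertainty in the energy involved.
44.600 meV

Using the energy-time uncertainty principle:
ΔEΔt ≥ ℏ/2

The minimum uncertainty in energy is:
ΔE_min = ℏ/(2Δt)
ΔE_min = (1.055e-34 J·s) / (2 × 7.379e-15 s)
ΔE_min = 7.146e-21 J = 44.600 meV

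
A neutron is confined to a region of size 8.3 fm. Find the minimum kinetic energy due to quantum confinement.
75.197 keV

Using the uncertainty principle:

1. Position uncertainty: Δx ≈ 8.300e-15 m
2. Minimum momentum uncertainty: Δp = ℏ/(2Δx) = 6.353e-21 kg·m/s
3. Minimum kinetic energy:
   KE = (Δp)²/(2m) = (6.353e-21)²/(2 × 1.675e-27 kg)
   KE = 1.205e-14 J = 75.197 keV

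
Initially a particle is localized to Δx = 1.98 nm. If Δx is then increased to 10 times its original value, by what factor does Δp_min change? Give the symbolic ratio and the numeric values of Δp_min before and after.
Original Δp_min = 2.663 × 10^-26 kg·m/s; new Δp'_min = 2.663 × 10^-27 kg·m/s; ratio Δp'_min/Δp_min = 1/10.

From the uncertainty principle ΔxΔp ≥ ℏ/2, the minimum momentum uncertainty is Δp_min = ℏ/(2Δx).

Original (Δx = 1.98 nm = 1.980e-09 m):
Δp_min = (1.055e-34 J·s)/(2 × 1.980e-09 m) = 2.663e-26 kg·m/s

When Δx → 10Δx:
Δp'_min = ℏ/(2 × 10Δx) = (1/10) × ℏ/(2Δx) = (1/10) × Δp_min
Δp'_min = 1/10 × 2.663e-26 kg·m/s = 2.663e-27 kg·m/s

Since Δp_min ∝ 1/Δx, when Δx is increased to 10 times its original value, Δp_min decreases to 1/10 of its original value.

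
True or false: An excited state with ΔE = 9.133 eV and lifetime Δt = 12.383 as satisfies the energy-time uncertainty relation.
No, it violates the uncertainty relation.

Calculate the product ΔEΔt:
ΔE = 9.133 eV = 1.463e-18 J
ΔEΔt = (1.463e-18 J) × (1.238e-17 s)
ΔEΔt = 1.812e-35 J·s

Compare to the minimum allowed value ℏ/2:
ℏ/2 = 5.273e-35 J·s

Since ΔEΔt = 1.812e-35 J·s < 5.273e-35 J·s = ℏ/2,
this violates the uncertainty relation.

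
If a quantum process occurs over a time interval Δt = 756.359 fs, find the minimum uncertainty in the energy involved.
435.119 μeV

Using the energy-time uncertainty principle:
ΔEΔt ≥ ℏ/2

The minimum uncertainty in energy is:
ΔE_min = ℏ/(2Δt)
ΔE_min = (1.055e-34 J·s) / (2 × 7.564e-13 s)
ΔE_min = 6.971e-23 J = 435.119 μeV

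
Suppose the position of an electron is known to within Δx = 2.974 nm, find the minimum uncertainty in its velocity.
19.463 km/s

Using the Heisenberg uncertainty principle and Δp = mΔv:
ΔxΔp ≥ ℏ/2
Δx(mΔv) ≥ ℏ/2

The minimum uncertainty in velocity is:
Δv_min = ℏ/(2mΔx)
Δv_min = (1.055e-34 J·s) / (2 × 9.109e-31 kg × 2.974e-09 m)
Δv_min = 1.946e+04 m/s = 19.463 km/s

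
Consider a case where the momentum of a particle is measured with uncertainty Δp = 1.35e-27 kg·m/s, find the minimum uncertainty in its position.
39.058 nm

Using the Heisenberg uncertainty principle:
ΔxΔp ≥ ℏ/2

The minimum uncertainty in position is:
Δx_min = ℏ/(2Δp)
Δx_min = (1.055e-34 J·s) / (2 × 1.350e-27 kg·m/s)
Δx_min = 3.906e-08 m = 39.058 nm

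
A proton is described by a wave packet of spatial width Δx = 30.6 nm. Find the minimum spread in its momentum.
1.723 × 10^-27 kg·m/s

For a wave packet, the spatial width Δx and momentum spread Δp are related by the uncertainty principle:
ΔxΔp ≥ ℏ/2

The minimum momentum spread is:
Δp_min = ℏ/(2Δx)
Δp_min = (1.055e-34 J·s) / (2 × 3.060e-08 m)
Δp_min = 1.723e-27 kg·m/s

A wave packet cannot have both a well-defined position and well-defined momentum.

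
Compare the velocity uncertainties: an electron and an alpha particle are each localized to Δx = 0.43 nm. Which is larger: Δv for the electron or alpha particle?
The electron has the larger minimum velocity uncertainty, by a ratio of 7294.3.

For both particles, Δp_min = ℏ/(2Δx) = 1.226e-25 kg·m/s (same for both).

The velocity uncertainty is Δv = Δp/m:
- electron: Δv = 1.226e-25 / 9.109e-31 = 1.346e+05 m/s = 134.614 km/s
- alpha particle: Δv = 1.226e-25 / 6.645e-27 = 1.845e+01 m/s = 18.455 m/s

Ratio: 1.346e+05 / 1.845e+01 = 7294.3

The lighter particle has larger velocity uncertainty because Δv ∝ 1/m.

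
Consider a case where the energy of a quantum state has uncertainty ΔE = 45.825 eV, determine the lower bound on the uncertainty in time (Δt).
7.182 as

Using the energy-time uncertainty principle:
ΔEΔt ≥ ℏ/2

The minimum uncertainty in time is:
Δt_min = ℏ/(2ΔE)
Δt_min = (1.055e-34 J·s) / (2 × 7.342e-18 J)
Δt_min = 7.182e-18 s = 7.182 as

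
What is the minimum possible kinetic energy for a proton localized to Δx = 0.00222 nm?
1.053 eV

Localizing a particle requires giving it sufficient momentum uncertainty:

1. From uncertainty principle: Δp ≥ ℏ/(2Δx)
   Δp_min = (1.055e-34 J·s) / (2 × 2.220e-12 m)
   Δp_min = 2.375e-23 kg·m/s

2. This momentum uncertainty corresponds to kinetic energy:
   KE ≈ (Δp)²/(2m) = (2.375e-23)²/(2 × 1.673e-27 kg)
   KE = 1.686e-19 J = 1.053 eV

Tighter localization requires more energy.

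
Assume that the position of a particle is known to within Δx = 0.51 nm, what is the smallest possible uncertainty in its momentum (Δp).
1.034 × 10^-25 kg·m/s

Using the Heisenberg uncertainty principle:
ΔxΔp ≥ ℏ/2

The minimum uncertainty in momentum is:
Δp_min = ℏ/(2Δx)
Δp_min = (1.055e-34 J·s) / (2 × 5.100e-10 m)
Δp_min = 1.034e-25 kg·m/s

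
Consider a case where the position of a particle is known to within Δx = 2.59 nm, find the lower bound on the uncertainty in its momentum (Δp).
2.036 × 10^-26 kg·m/s

Using the Heisenberg uncertainty principle:
ΔxΔp ≥ ℏ/2

The minimum uncertainty in momentum is:
Δp_min = ℏ/(2Δx)
Δp_min = (1.055e-34 J·s) / (2 × 2.590e-09 m)
Δp_min = 2.036e-26 kg·m/s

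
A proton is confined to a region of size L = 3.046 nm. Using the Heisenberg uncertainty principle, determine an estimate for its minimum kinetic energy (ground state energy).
559.106 neV

Using the uncertainty principle to estimate ground state energy:

1. The position uncertainty is approximately the confinement size:
   Δx ≈ L = 3.046e-09 m

2. From ΔxΔp ≥ ℏ/2, the minimum momentum uncertainty is:
   Δp ≈ ℏ/(2L) = 1.731e-26 kg·m/s

3. The kinetic energy is approximately:
   KE ≈ (Δp)²/(2m) = (1.731e-26)²/(2 × 1.673e-27 kg)
   KE ≈ 8.958e-26 J = 559.106 neV

This is an order-of-magnitude estimate of the ground state energy.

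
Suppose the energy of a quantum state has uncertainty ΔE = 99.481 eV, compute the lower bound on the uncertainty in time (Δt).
3.308 as

Using the energy-time uncertainty principle:
ΔEΔt ≥ ℏ/2

The minimum uncertainty in time is:
Δt_min = ℏ/(2ΔE)
Δt_min = (1.055e-34 J·s) / (2 × 1.594e-17 J)
Δt_min = 3.308e-18 s = 3.308 as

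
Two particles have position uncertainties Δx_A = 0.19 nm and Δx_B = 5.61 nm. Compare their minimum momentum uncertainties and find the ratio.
Particle A has the larger minimum momentum uncertainty, by a factor of 29.53.

For each particle, the minimum momentum uncertainty is Δp_min = ℏ/(2Δx):

Particle A: Δp_A = ℏ/(2×1.900e-10 m) = 2.775e-25 kg·m/s
Particle B: Δp_B = ℏ/(2×5.610e-09 m) = 9.399e-27 kg·m/s

Ratio: Δp_A/Δp_B = 29.53

Since Δp_min ∝ 1/Δx, the particle with smaller position uncertainty (A) has larger momentum uncertainty.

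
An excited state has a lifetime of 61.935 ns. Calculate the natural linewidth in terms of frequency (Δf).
1.285 MHz

Using the energy-time uncertainty principle and E = hf:
ΔEΔt ≥ ℏ/2
hΔf·Δt ≥ ℏ/2

The minimum frequency uncertainty is:
Δf = ℏ/(2hτ) = 1/(4πτ)
Δf = 1/(4π × 6.194e-08 s)
Δf = 1.285e+06 Hz = 1.285 MHz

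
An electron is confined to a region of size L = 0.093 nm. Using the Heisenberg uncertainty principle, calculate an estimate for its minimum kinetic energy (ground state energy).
1.101 eV

Using the uncertainty principle to estimate ground state energy:

1. The position uncertainty is approximately the confinement size:
   Δx ≈ L = 9.300e-11 m

2. From ΔxΔp ≥ ℏ/2, the minimum momentum uncertainty is:
   Δp ≈ ℏ/(2L) = 5.670e-25 kg·m/s

3. The kinetic energy is approximately:
   KE ≈ (Δp)²/(2m) = (5.670e-25)²/(2 × 9.109e-31 kg)
   KE ≈ 1.764e-19 J = 1.101 eV

This is an order-of-magnitude estimate of the ground state energy.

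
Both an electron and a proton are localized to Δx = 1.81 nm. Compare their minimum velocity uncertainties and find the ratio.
The electron has the larger minimum velocity uncertainty, by a ratio of 1836.2.

For both particles, Δp_min = ℏ/(2Δx) = 2.913e-26 kg·m/s (same for both).

The velocity uncertainty is Δv = Δp/m:
- electron: Δv = 2.913e-26 / 9.109e-31 = 3.198e+04 m/s = 31.980 km/s
- proton: Δv = 2.913e-26 / 1.673e-27 = 1.742e+01 m/s = 17.417 m/s

Ratio: 3.198e+04 / 1.742e+01 = 1836.2

The lighter particle has larger velocity uncertainty because Δv ∝ 1/m.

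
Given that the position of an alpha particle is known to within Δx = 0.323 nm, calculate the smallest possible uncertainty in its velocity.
24.568 m/s

Using the Heisenberg uncertainty principle and Δp = mΔv:
ΔxΔp ≥ ℏ/2
Δx(mΔv) ≥ ℏ/2

The minimum uncertainty in velocity is:
Δv_min = ℏ/(2mΔx)
Δv_min = (1.055e-34 J·s) / (2 × 6.645e-27 kg × 3.230e-10 m)
Δv_min = 2.457e+01 m/s = 24.568 m/s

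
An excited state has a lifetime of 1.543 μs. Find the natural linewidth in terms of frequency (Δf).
51.573 kHz

Using the energy-time uncertainty principle and E = hf:
ΔEΔt ≥ ℏ/2
hΔf·Δt ≥ ℏ/2

The minimum frequency uncertainty is:
Δf = ℏ/(2hτ) = 1/(4πτ)
Δf = 1/(4π × 1.543e-06 s)
Δf = 5.157e+04 Hz = 51.573 kHz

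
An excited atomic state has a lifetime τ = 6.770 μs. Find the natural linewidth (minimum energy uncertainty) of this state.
48.612 peV

Using the energy-time uncertainty principle:
ΔEΔt ≥ ℏ/2

The lifetime τ represents the time uncertainty Δt.
The natural linewidth (minimum energy uncertainty) is:

ΔE = ℏ/(2τ)
ΔE = (1.055e-34 J·s) / (2 × 6.770e-06 s)
ΔE = 7.789e-30 J = 48.612 peV

This natural linewidth limits the precision of spectroscopic measurements.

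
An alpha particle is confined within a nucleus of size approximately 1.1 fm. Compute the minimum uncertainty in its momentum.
4.794 × 10^-20 kg·m/s

Using the Heisenberg uncertainty principle:
ΔxΔp ≥ ℏ/2

With Δx ≈ L = 1.100e-15 m (the confinement size):
Δp_min = ℏ/(2Δx)
Δp_min = (1.055e-34 J·s) / (2 × 1.100e-15 m)
Δp_min = 4.794e-20 kg·m/s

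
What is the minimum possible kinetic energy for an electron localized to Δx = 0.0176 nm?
30.749 eV

Localizing a particle requires giving it sufficient momentum uncertainty:

1. From uncertainty principle: Δp ≥ ℏ/(2Δx)
   Δp_min = (1.055e-34 J·s) / (2 × 1.760e-11 m)
   Δp_min = 2.996e-24 kg·m/s

2. This momentum uncertainty corresponds to kinetic energy:
   KE ≈ (Δp)²/(2m) = (2.996e-24)²/(2 × 9.109e-31 kg)
   KE = 4.927e-18 J = 30.749 eV

Tighter localization requires more energy.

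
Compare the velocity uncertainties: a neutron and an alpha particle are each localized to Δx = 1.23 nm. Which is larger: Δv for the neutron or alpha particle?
The neutron has the larger minimum velocity uncertainty, by a ratio of 4.0.

For both particles, Δp_min = ℏ/(2Δx) = 4.287e-26 kg·m/s (same for both).

The velocity uncertainty is Δv = Δp/m:
- neutron: Δv = 4.287e-26 / 1.675e-27 = 2.559e+01 m/s = 25.594 m/s
- alpha particle: Δv = 4.287e-26 / 6.645e-27 = 6.452e+00 m/s = 6.452 m/s

Ratio: 2.559e+01 / 6.452e+00 = 4.0

The lighter particle has larger velocity uncertainty because Δv ∝ 1/m.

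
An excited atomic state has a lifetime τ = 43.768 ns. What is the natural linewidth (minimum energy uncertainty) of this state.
7.519 neV

Using the energy-time uncertainty principle:
ΔEΔt ≥ ℏ/2

The lifetime τ represents the time uncertainty Δt.
The natural linewidth (minimum energy uncertainty) is:

ΔE = ℏ/(2τ)
ΔE = (1.055e-34 J·s) / (2 × 4.377e-08 s)
ΔE = 1.205e-27 J = 7.519 neV

This natural linewidth limits the precision of spectroscopic measurements.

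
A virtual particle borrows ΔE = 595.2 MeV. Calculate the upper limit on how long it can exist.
5.529 × 10^-25 s

Using the energy-time uncertainty principle:
ΔEΔt ≥ ℏ/2

For a virtual particle borrowing energy ΔE, the maximum lifetime is:
Δt_max = ℏ/(2ΔE)

Converting energy:
ΔE = 595.2 MeV = 9.536e-11 J

Δt_max = (1.055e-34 J·s) / (2 × 9.536e-11 J)
Δt_max = 5.529e-25 s = 5.529 × 10^-25 s

Virtual particles with higher borrowed energy exist for shorter times.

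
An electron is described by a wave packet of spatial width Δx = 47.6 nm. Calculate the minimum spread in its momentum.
1.108 × 10^-27 kg·m/s

For a wave packet, the spatial width Δx and momentum spread Δp are related by the uncertainty principle:
ΔxΔp ≥ ℏ/2

The minimum momentum spread is:
Δp_min = ℏ/(2Δx)
Δp_min = (1.055e-34 J·s) / (2 × 4.760e-08 m)
Δp_min = 1.108e-27 kg·m/s

A wave packet cannot have both a well-defined position and well-defined momentum.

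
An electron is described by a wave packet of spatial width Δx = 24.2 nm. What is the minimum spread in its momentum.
2.179 × 10^-27 kg·m/s

For a wave packet, the spatial width Δx and momentum spread Δp are related by the uncertainty principle:
ΔxΔp ≥ ℏ/2

The minimum momentum spread is:
Δp_min = ℏ/(2Δx)
Δp_min = (1.055e-34 J·s) / (2 × 2.420e-08 m)
Δp_min = 2.179e-27 kg·m/s

A wave packet cannot have both a well-defined position and well-defined momentum.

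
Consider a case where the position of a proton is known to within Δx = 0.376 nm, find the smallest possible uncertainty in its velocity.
83.842 m/s

Using the Heisenberg uncertainty principle and Δp = mΔv:
ΔxΔp ≥ ℏ/2
Δx(mΔv) ≥ ℏ/2

The minimum uncertainty in velocity is:
Δv_min = ℏ/(2mΔx)
Δv_min = (1.055e-34 J·s) / (2 × 1.673e-27 kg × 3.760e-10 m)
Δv_min = 8.384e+01 m/s = 83.842 m/s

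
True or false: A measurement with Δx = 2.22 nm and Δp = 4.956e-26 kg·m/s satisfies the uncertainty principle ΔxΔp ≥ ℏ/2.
Yes, it satisfies the uncertainty principle.

Calculate the product ΔxΔp:
ΔxΔp = (2.220e-09 m) × (4.956e-26 kg·m/s)
ΔxΔp = 1.100e-34 J·s

Compare to the minimum allowed value ℏ/2:
ℏ/2 = 5.273e-35 J·s

Since ΔxΔp = 1.100e-34 J·s ≥ 5.273e-35 J·s = ℏ/2,
the measurement satisfies the uncertainty principle.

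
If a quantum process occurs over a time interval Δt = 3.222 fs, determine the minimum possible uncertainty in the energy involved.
102.143 meV

Using the energy-time uncertainty principle:
ΔEΔt ≥ ℏ/2

The minimum uncertainty in energy is:
ΔE_min = ℏ/(2Δt)
ΔE_min = (1.055e-34 J·s) / (2 × 3.222e-15 s)
ΔE_min = 1.637e-20 J = 102.143 meV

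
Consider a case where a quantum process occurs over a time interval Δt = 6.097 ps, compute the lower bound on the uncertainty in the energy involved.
53.978 μeV

Using the energy-time uncertainty principle:
ΔEΔt ≥ ℏ/2

The minimum uncertainty in energy is:
ΔE_min = ℏ/(2Δt)
ΔE_min = (1.055e-34 J·s) / (2 × 6.097e-12 s)
ΔE_min = 8.648e-24 J = 53.978 μeV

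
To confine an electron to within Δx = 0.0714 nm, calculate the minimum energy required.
1.868 eV

Localizing a particle requires giving it sufficient momentum uncertainty:

1. From uncertainty principle: Δp ≥ ℏ/(2Δx)
   Δp_min = (1.055e-34 J·s) / (2 × 7.140e-11 m)
   Δp_min = 7.385e-25 kg·m/s

2. This momentum uncertainty corresponds to kinetic energy:
   KE ≈ (Δp)²/(2m) = (7.385e-25)²/(2 × 9.109e-31 kg)
   KE = 2.993e-19 J = 1.868 eV

Tighter localization requires more energy.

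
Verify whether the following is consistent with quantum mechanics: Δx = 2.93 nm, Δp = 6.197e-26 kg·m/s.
Yes, it satisfies the uncertainty principle.

Calculate the product ΔxΔp:
ΔxΔp = (2.930e-09 m) × (6.197e-26 kg·m/s)
ΔxΔp = 1.816e-34 J·s

Compare to the minimum allowed value ℏ/2:
ℏ/2 = 5.273e-35 J·s

Since ΔxΔp = 1.816e-34 J·s ≥ 5.273e-35 J·s = ℏ/2,
the measurement satisfies the uncertainty principle.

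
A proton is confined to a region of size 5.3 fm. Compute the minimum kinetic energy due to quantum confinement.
184.673 keV

Using the uncertainty principle:

1. Position uncertainty: Δx ≈ 5.300e-15 m
2. Minimum momentum uncertainty: Δp = ℏ/(2Δx) = 9.949e-21 kg·m/s
3. Minimum kinetic energy:
   KE = (Δp)²/(2m) = (9.949e-21)²/(2 × 1.673e-27 kg)
   KE = 2.959e-14 J = 184.673 keV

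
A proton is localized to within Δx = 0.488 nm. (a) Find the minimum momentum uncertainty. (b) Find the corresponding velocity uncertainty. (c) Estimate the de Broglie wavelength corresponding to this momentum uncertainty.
(a) Δp_min = 1.081 × 10^-25 kg·m/s
(b) Δv_min = 64.599 m/s
(c) λ_dB = 6.132 nm

Step-by-step:

(a) From the uncertainty principle:
Δp_min = ℏ/(2Δx) = (1.055e-34 J·s)/(2 × 4.880e-10 m) = 1.081e-25 kg·m/s

(b) The velocity uncertainty:
Δv = Δp/m = (1.081e-25 kg·m/s)/(1.673e-27 kg) = 6.460e+01 m/s = 64.599 m/s

(c) The de Broglie wavelength for this momentum:
λ = h/p = (6.626e-34 J·s)/(1.081e-25 kg·m/s) = 6.132e-09 m = 6.132 nm

Note: The de Broglie wavelength is comparable to the localization size, as expected from wave-particle duality.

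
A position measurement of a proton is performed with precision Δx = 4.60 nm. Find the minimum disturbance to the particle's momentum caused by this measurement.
1.146 × 10^-26 kg·m/s

The uncertainty principle implies that measuring position disturbs momentum:
ΔxΔp ≥ ℏ/2

When we measure position with precision Δx, we necessarily introduce a momentum uncertainty:
Δp ≥ ℏ/(2Δx)
Δp_min = (1.055e-34 J·s) / (2 × 4.600e-09 m)
Δp_min = 1.146e-26 kg·m/s

The more precisely we measure position, the greater the momentum disturbance.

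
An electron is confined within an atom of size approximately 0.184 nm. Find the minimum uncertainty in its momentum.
2.866 × 10^-25 kg·m/s

Using the Heisenberg uncertainty principle:
ΔxΔp ≥ ℏ/2

With Δx ≈ L = 1.840e-10 m (the confinement size):
Δp_min = ℏ/(2Δx)
Δp_min = (1.055e-34 J·s) / (2 × 1.840e-10 m)
Δp_min = 2.866e-25 kg·m/s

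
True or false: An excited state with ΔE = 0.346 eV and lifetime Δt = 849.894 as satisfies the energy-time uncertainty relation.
No, it violates the uncertainty relation.

Calculate the product ΔEΔt:
ΔE = 0.346 eV = 5.544e-20 J
ΔEΔt = (5.544e-20 J) × (8.499e-16 s)
ΔEΔt = 4.711e-35 J·s

Compare to the minimum allowed value ℏ/2:
ℏ/2 = 5.273e-35 J·s

Since ΔEΔt = 4.711e-35 J·s < 5.273e-35 J·s = ℏ/2,
this violates the uncertainty relation.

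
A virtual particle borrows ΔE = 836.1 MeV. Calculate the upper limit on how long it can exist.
3.936 × 10^-25 s

Using the energy-time uncertainty principle:
ΔEΔt ≥ ℏ/2

For a virtual particle borrowing energy ΔE, the maximum lifetime is:
Δt_max = ℏ/(2ΔE)

Converting energy:
ΔE = 836.1 MeV = 1.340e-10 J

Δt_max = (1.055e-34 J·s) / (2 × 1.340e-10 J)
Δt_max = 3.936e-25 s = 3.936 × 10^-25 s

Virtual particles with higher borrowed energy exist for shorter times.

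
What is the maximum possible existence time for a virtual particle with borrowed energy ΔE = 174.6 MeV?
1.885 ys

Using the energy-time uncertainty principle:
ΔEΔt ≥ ℏ/2

For a virtual particle borrowing energy ΔE, the maximum lifetime is:
Δt_max = ℏ/(2ΔE)

Converting energy:
ΔE = 174.6 MeV = 2.797e-11 J

Δt_max = (1.055e-34 J·s) / (2 × 2.797e-11 J)
Δt_max = 1.885e-24 s = 1.885 ys

Virtual particles with higher borrowed energy exist for shorter times.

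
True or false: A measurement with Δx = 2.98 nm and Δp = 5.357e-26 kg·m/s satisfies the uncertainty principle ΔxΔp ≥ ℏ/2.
Yes, it satisfies the uncertainty principle.

Calculate the product ΔxΔp:
ΔxΔp = (2.980e-09 m) × (5.357e-26 kg·m/s)
ΔxΔp = 1.596e-34 J·s

Compare to the minimum allowed value ℏ/2:
ℏ/2 = 5.273e-35 J·s

Since ΔxΔp = 1.596e-34 J·s ≥ 5.273e-35 J·s = ℏ/2,
the measurement satisfies the uncertainty principle.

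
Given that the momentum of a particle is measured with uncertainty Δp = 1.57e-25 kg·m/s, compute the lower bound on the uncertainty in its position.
335.851 pm

Using the Heisenberg uncertainty principle:
ΔxΔp ≥ ℏ/2

The minimum uncertainty in position is:
Δx_min = ℏ/(2Δp)
Δx_min = (1.055e-34 J·s) / (2 × 1.570e-25 kg·m/s)
Δx_min = 3.359e-10 m = 335.851 pm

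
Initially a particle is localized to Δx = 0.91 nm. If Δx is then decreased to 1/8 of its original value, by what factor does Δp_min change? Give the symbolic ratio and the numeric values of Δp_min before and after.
Original Δp_min = 5.794 × 10^-26 kg·m/s; new Δp'_min = 4.635 × 10^-25 kg·m/s; ratio Δp'_min/Δp_min = 8.

From the uncertainty principle ΔxΔp ≥ ℏ/2, the minimum momentum uncertainty is Δp_min = ℏ/(2Δx).

Original (Δx = 0.91 nm = 9.100e-10 m):
Δp_min = (1.055e-34 J·s)/(2 × 9.100e-10 m) = 5.794e-26 kg·m/s

When Δx → (1/8)Δx:
Δp'_min = ℏ/(2 × (1/8)Δx) = 8 × ℏ/(2Δx) = 8 × Δp_min
Δp'_min = 8 × 5.794e-26 kg·m/s = 4.635e-25 kg·m/s

Since Δp_min ∝ 1/Δx, when Δx is decreased to 1/8 of its original value, Δp_min increases to 8 times its original value.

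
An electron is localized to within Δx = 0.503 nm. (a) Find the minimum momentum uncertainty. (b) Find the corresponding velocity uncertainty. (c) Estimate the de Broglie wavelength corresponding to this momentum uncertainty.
(a) Δp_min = 1.048 × 10^-25 kg·m/s
(b) Δv_min = 115.077 km/s
(c) λ_dB = 6.321 nm

Step-by-step:

(a) From the uncertainty principle:
Δp_min = ℏ/(2Δx) = (1.055e-34 J·s)/(2 × 5.030e-10 m) = 1.048e-25 kg·m/s

(b) The velocity uncertainty:
Δv = Δp/m = (1.048e-25 kg·m/s)/(9.109e-31 kg) = 1.151e+05 m/s = 115.077 km/s

(c) The de Broglie wavelength for this momentum:
λ = h/p = (6.626e-34 J·s)/(1.048e-25 kg·m/s) = 6.321e-09 m = 6.321 nm

Note: The de Broglie wavelength is comparable to the localization size, as expected from wave-particle duality.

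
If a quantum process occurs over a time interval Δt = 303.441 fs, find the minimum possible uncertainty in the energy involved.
1.085 meV

Using the energy-time uncertainty principle:
ΔEΔt ≥ ℏ/2

The minimum uncertainty in energy is:
ΔE_min = ℏ/(2Δt)
ΔE_min = (1.055e-34 J·s) / (2 × 3.034e-13 s)
ΔE_min = 1.738e-22 J = 1.085 meV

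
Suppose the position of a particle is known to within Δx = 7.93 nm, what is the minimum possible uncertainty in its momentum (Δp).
6.649 × 10^-27 kg·m/s

Using the Heisenberg uncertainty principle:
ΔxΔp ≥ ℏ/2

The minimum uncertainty in momentum is:
Δp_min = ℏ/(2Δx)
Δp_min = (1.055e-34 J·s) / (2 × 7.930e-09 m)
Δp_min = 6.649e-27 kg·m/s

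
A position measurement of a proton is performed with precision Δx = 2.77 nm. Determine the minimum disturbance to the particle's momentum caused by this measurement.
1.904 × 10^-26 kg·m/s

The uncertainty principle implies that measuring position disturbs momentum:
ΔxΔp ≥ ℏ/2

When we measure position with precision Δx, we necessarily introduce a momentum uncertainty:
Δp ≥ ℏ/(2Δx)
Δp_min = (1.055e-34 J·s) / (2 × 2.770e-09 m)
Δp_min = 1.904e-26 kg·m/s

The more precisely we measure position, the greater the momentum disturbance.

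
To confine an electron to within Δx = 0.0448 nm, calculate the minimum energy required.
4.746 eV

Localizing a particle requires giving it sufficient momentum uncertainty:

1. From uncertainty principle: Δp ≥ ℏ/(2Δx)
   Δp_min = (1.055e-34 J·s) / (2 × 4.480e-11 m)
   Δp_min = 1.177e-24 kg·m/s

2. This momentum uncertainty corresponds to kinetic energy:
   KE ≈ (Δp)²/(2m) = (1.177e-24)²/(2 × 9.109e-31 kg)
   KE = 7.604e-19 J = 4.746 eV

Tighter localization requires more energy.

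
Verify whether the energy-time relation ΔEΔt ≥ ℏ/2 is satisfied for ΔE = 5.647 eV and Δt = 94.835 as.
Yes, it satisfies the uncertainty relation.

Calculate the product ΔEΔt:
ΔE = 5.647 eV = 9.047e-19 J
ΔEΔt = (9.047e-19 J) × (9.483e-17 s)
ΔEΔt = 8.580e-35 J·s

Compare to the minimum allowed value ℏ/2:
ℏ/2 = 5.273e-35 J·s

Since ΔEΔt = 8.580e-35 J·s ≥ 5.273e-35 J·s = ℏ/2,
this satisfies the uncertainty relation.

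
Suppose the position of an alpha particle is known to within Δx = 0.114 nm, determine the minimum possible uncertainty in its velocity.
69.610 m/s

Using the Heisenberg uncertainty principle and Δp = mΔv:
ΔxΔp ≥ ℏ/2
Δx(mΔv) ≥ ℏ/2

The minimum uncertainty in velocity is:
Δv_min = ℏ/(2mΔx)
Δv_min = (1.055e-34 J·s) / (2 × 6.645e-27 kg × 1.140e-10 m)
Δv_min = 6.961e+01 m/s = 69.610 m/s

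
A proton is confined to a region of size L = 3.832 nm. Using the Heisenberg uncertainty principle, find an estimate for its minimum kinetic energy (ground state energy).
353.267 neV

Using the uncertainty principle to estimate ground state energy:

1. The position uncertainty is approximately the confinement size:
   Δx ≈ L = 3.832e-09 m

2. From ΔxΔp ≥ ℏ/2, the minimum momentum uncertainty is:
   Δp ≈ ℏ/(2L) = 1.376e-26 kg·m/s

3. The kinetic energy is approximately:
   KE ≈ (Δp)²/(2m) = (1.376e-26)²/(2 × 1.673e-27 kg)
   KE ≈ 5.660e-26 J = 353.267 neV

This is an order-of-magnitude estimate of the ground state energy.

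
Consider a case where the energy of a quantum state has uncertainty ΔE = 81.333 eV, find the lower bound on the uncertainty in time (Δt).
4.046 as

Using the energy-time uncertainty principle:
ΔEΔt ≥ ℏ/2

The minimum uncertainty in time is:
Δt_min = ℏ/(2ΔE)
Δt_min = (1.055e-34 J·s) / (2 × 1.303e-17 J)
Δt_min = 4.046e-18 s = 4.046 as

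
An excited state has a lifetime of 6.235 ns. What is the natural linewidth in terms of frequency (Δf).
12.763 MHz

Using the energy-time uncertainty principle and E = hf:
ΔEΔt ≥ ℏ/2
hΔf·Δt ≥ ℏ/2

The minimum frequency uncertainty is:
Δf = ℏ/(2hτ) = 1/(4πτ)
Δf = 1/(4π × 6.235e-09 s)
Δf = 1.276e+07 Hz = 12.763 MHz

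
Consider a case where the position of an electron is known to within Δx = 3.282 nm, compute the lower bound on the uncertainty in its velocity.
17.637 km/s

Using the Heisenberg uncertainty principle and Δp = mΔv:
ΔxΔp ≥ ℏ/2
Δx(mΔv) ≥ ℏ/2

The minimum uncertainty in velocity is:
Δv_min = ℏ/(2mΔx)
Δv_min = (1.055e-34 J·s) / (2 × 9.109e-31 kg × 3.282e-09 m)
Δv_min = 1.764e+04 m/s = 17.637 km/s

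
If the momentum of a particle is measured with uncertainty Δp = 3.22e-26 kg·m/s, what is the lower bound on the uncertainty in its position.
1.638 nm

Using the Heisenberg uncertainty principle:
ΔxΔp ≥ ℏ/2

The minimum uncertainty in position is:
Δx_min = ℏ/(2Δp)
Δx_min = (1.055e-34 J·s) / (2 × 3.220e-26 kg·m/s)
Δx_min = 1.638e-09 m = 1.638 nm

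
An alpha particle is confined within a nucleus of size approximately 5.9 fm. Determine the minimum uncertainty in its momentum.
8.937 × 10^-21 kg·m/s

Using the Heisenberg uncertainty principle:
ΔxΔp ≥ ℏ/2

With Δx ≈ L = 5.900e-15 m (the confinement size):
Δp_min = ℏ/(2Δx)
Δp_min = (1.055e-34 J·s) / (2 × 5.900e-15 m)
Δp_min = 8.937e-21 kg·m/s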